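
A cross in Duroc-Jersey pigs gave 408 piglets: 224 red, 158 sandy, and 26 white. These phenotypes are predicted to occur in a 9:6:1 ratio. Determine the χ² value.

0.305

The 9:6:1 ratio has 16 parts, so with N = 408 the expected counts are:
  red: 408 × 9/16 = 229.5
  sandy: 408 × 6/16 = 153
  white: 408 × 1/16 = 25.5
χ² = Σ (O − E)² / E
  red: (224 − 229.5)² / 229.5 = 0.1318
  sandy: (158 − 153)² / 153 = 0.1634
  white: (26 − 25.5)² / 25.5 = 0.0098
χ² = 0.1318 + 0.1634 + 0.0098 = 0.305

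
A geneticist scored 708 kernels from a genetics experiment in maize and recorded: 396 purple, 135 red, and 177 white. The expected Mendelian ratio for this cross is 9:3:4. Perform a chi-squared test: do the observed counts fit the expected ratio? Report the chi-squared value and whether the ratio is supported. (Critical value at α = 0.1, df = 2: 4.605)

0.051; consistent

Total ratio parts = 16. Expected numbers out of 708:
  purple: 708 × 9/16 = 398.25
  red: 708 × 3/16 = 132.75
  white: 708 × 4/16 = 177
χ² = Σ (O − E)² / E
  purple: (396 − 398.25)² / 398.25 = 0.0127
  red: (135 − 132.75)² / 132.75 = 0.0381
  white: (177 − 177)² / 177 = 0.0000
χ² = 0.0127 + 0.0381 + 0.0000 = 0.0508 ≈ 0.051
Degrees of freedom = 3 − 1 = 2; critical value at α = 0.1 is 4.605.
Since 0.051 < 4.605, we fail to reject the null hypothesis — the data are consistent with the 9:3:4 ratio.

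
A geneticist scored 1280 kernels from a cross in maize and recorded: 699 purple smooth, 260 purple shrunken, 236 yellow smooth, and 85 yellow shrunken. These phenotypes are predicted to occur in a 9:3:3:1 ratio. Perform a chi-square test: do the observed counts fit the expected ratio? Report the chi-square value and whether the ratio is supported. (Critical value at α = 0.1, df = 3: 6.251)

2.658; consistent

The 9:3:3:1 ratio has 16 parts, so with N = 1280 the expected counts are:
  purple smooth: 1280 × 9/16 = 720
  purple shrunken: 1280 × 3/16 = 240
  yellow smooth: 1280 × 3/16 = 240
  yellow shrunken: 1280 × 1/16 = 80
χ² = Σ (O − E)² / E
  purple smooth: (699 − 720)² / 720 = 0.6125
  purple shrunken: (260 − 240)² / 240 = 1.6667
  yellow smooth: (236 − 240)² / 240 = 0.0667
  yellow shrunken: (85 − 80)² / 80 = 0.3125
χ² = 0.6125 + 1.6667 + 0.0667 + 0.3125 = 2.6584 ≈ 2.658
Degrees of freedom = 4 − 1 = 3; critical value at α = 0.1 is 6.251.
Since 2.658 < 6.251, we fail to reject the null hypothesis — the data are consistent with the 9:3:3:1 ratio.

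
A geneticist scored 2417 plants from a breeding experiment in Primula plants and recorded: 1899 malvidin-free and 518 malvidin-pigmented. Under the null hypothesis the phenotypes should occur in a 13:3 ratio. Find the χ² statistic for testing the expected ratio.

Under the 13:3 hypothesis (Σ ratio = 16, N = 2417):
  malvidin-free: 2417 × 13/16 = 1963.8125
  malvidin-pigmented: 2417 × 3/16 = 453.1875
χ² = Σ (O − E)² / E
  malvidin-free: (1899 − 1963.8125)² / 1963.8125 = 2.1390
  malvidin-pigmented: (518 − 453.1875)² / 453.1875 = 9.2691
χ² = 2.1390 + 9.2691 = 11.4081 ≈ 11.408

11.408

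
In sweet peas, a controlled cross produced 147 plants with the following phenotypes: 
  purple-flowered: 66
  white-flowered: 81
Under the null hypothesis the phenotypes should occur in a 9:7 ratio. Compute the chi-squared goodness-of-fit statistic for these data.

7.698

Expected counts for N = 147 under a 9:7 ratio (total parts = 16):
  purple-flowered: 147 × 9/16 = 82.6875
  white-flowered: 147 × 7/16 = 64.3125
χ² = Σ (O − E)² / E
  purple-flowered: (66 − 82.6875)² / 82.6875 = 3.3678
  white-flowered: (81 − 64.3125)² / 64.3125 = 4.3300
χ² = 3.3678 + 4.3300 = 7.6978 ≈ 7.698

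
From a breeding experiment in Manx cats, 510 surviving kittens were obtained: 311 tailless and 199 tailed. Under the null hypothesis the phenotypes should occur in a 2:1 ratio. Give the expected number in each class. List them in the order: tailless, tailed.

340, 170

Total ratio parts = 3. Expected numbers out of 510:
  tailless: 510 × 2/3 = 340
  tailed: 510 × 1/3 = 170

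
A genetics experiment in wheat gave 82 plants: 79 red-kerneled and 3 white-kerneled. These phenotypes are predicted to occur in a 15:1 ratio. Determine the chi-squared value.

0.940

The 15:1 ratio has 16 parts, so with N = 82 the expected counts are:
  red-kerneled: 82 × 15/16 = 76.875
  white-kerneled: 82 × 1/16 = 5.125
χ² = Σ (O − E)² / E
  red-kerneled: (79 − 76.875)² / 76.875 = 0.0587
  white-kerneled: (3 − 5.125)² / 5.125 = 0.8811
χ² = 0.0587 + 0.8811 = 0.9398 ≈ 0.940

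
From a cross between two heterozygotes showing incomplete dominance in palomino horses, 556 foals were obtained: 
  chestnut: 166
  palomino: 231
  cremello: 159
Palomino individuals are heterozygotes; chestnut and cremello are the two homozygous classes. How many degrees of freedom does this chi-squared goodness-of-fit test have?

2

With incomplete dominance, a heterozygote × heterozygote cross gives a 1:2:1 phenotypic ratio.
A goodness-of-fit test with 3 phenotype classes has df = 3 − 1 = 2.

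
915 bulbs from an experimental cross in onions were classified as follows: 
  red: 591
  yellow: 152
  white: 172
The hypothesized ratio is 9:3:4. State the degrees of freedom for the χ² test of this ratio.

2

A goodness-of-fit test with 3 phenotype classes has df = 3 − 1 = 2.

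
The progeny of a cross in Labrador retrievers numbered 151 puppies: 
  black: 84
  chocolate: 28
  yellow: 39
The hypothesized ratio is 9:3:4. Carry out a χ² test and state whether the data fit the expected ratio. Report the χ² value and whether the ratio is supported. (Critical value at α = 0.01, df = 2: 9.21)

0.055; consistent

The 9:3:4 ratio has 16 parts, so with N = 151 the expected counts are:
  black: 151 × 9/16 = 84.9375
  chocolate: 151 × 3/16 = 28.3125
  yellow: 151 × 4/16 = 37.75
χ² = Σ (O − E)² / E
  black: (84 − 84.9375)² / 84.9375 = 0.0103
  chocolate: (28 − 28.3125)² / 28.3125 = 0.0034
  yellow: (39 − 37.75)² / 37.75 = 0.0414
χ² = 0.0103 + 0.0034 + 0.0414 = 0.0551 ≈ 0.055
Degrees of freedom = 3 − 1 = 2; critical value at α = 0.01 is 9.21.
Since 0.055 < 9.21, we fail to reject the null hypothesis — the data are consistent with the 9:3:4 ratio.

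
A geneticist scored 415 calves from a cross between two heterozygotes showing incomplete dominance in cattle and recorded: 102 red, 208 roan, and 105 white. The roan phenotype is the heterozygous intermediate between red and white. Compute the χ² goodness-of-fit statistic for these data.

With incomplete dominance, a heterozygote × heterozygote cross gives a 1:2:1 phenotypic ratio.
The 1:2:1 ratio has 4 parts, so with N = 415 the expected counts are:
  red: 415 × 1/4 = 103.75
  roan: 415 × 2/4 = 207.5
  white: 415 × 1/4 = 103.75
χ² = Σ (O − E)² / E
  red: (102 − 103.75)² / 103.75 = 0.0295
  roan: (208 − 207.5)² / 207.5 = 0.0012
  white: (105 − 103.75)² / 103.75 = 0.0151
χ² = 0.0295 + 0.0012 + 0.0151 = 0.0458 ≈ 0.046

0.046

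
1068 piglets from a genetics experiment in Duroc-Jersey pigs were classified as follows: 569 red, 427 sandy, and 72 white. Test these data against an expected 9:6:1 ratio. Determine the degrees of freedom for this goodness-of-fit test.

A goodness-of-fit test with 3 phenotype classes has df = 3 − 1 = 2.

2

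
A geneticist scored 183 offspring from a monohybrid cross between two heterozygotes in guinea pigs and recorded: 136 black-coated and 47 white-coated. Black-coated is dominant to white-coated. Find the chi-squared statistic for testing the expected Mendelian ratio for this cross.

For a monohybrid cross between heterozygotes with complete dominance, the expected phenotypic ratio is 3:1.
Total ratio parts = 4. Expected numbers out of 183:
  black-coated: 183 × 3/4 = 137.25
  white-coated: 183 × 1/4 = 45.75
χ² = Σ (O − E)² / E
  black-coated: (136 − 137.25)² / 137.25 = 0.0114
  white-coated: (47 − 45.75)² / 45.75 = 0.0342
χ² = 0.0114 + 0.0342 = 0.0456 ≈ 0.046

0.046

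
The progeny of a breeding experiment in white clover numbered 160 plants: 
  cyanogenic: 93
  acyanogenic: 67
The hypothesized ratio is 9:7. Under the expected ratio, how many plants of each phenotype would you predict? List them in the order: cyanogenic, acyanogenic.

Under the 9:7 hypothesis (Σ ratio = 16, N = 160):
  cyanogenic: 160 × 9/16 = 90
  acyanogenic: 160 × 7/16 = 70

90, 70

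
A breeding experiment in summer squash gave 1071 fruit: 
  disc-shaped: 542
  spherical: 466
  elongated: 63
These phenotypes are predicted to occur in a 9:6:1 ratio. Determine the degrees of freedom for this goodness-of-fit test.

A goodness-of-fit test with 3 phenotype classes has df = 3 − 1 = 2.

2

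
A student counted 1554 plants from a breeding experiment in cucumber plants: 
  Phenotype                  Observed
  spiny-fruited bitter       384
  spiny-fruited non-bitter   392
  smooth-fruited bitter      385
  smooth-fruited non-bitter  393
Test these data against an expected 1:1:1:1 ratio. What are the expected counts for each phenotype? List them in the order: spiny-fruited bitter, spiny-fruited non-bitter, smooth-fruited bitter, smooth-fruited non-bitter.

388.5, 388.5, 388.5, 388.5

Under the 1:1:1:1 hypothesis (Σ ratio = 4, N = 1554):
  spiny-fruited bitter: 1554 × 1/4 = 388.5
  spiny-fruited non-bitter: 1554 × 1/4 = 388.5
  smooth-fruited bitter: 1554 × 1/4 = 388.5
  smooth-fruited non-bitter: 1554 × 1/4 = 388.5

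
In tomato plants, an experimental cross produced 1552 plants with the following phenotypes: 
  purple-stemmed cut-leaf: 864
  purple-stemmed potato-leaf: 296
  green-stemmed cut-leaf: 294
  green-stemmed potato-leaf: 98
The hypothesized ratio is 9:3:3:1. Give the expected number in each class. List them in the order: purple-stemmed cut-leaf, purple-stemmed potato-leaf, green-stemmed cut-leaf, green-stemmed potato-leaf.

873, 291, 291, 97

The 9:3:3:1 ratio has 16 parts, so with N = 1552 the expected counts are:
  purple-stemmed cut-leaf: 1552 × 9/16 = 873
  purple-stemmed potato-leaf: 1552 × 3/16 = 291
  green-stemmed cut-leaf: 1552 × 3/16 = 291
  green-stemmed potato-leaf: 1552 × 1/16 = 97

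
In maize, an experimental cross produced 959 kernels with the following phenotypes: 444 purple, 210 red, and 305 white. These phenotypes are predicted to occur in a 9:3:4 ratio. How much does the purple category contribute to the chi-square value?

Expected counts for N = 959 under a 9:3:4 ratio (total parts = 16):
  purple: 959 × 9/16 = 539.4375
  red: 959 × 3/16 = 179.8125
  white: 959 × 4/16 = 239.75
Contribution of purple: (444 − 539.4375)² / 539.4375 = 16.8848

16.885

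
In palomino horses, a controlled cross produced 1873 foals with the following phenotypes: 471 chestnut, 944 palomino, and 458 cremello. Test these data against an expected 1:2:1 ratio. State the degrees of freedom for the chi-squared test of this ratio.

2

A goodness-of-fit test with 3 phenotype classes has df = 3 − 1 = 2.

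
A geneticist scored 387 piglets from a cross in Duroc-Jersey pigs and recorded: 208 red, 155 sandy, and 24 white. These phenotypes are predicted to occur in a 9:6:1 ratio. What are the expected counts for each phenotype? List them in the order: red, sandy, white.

Total ratio parts = 16. Expected numbers out of 387:
  red: 387 × 9/16 = 217.6875
  sandy: 387 × 6/16 = 145.125
  white: 387 × 1/16 = 24.1875

217.6875, 145.125, 24.1875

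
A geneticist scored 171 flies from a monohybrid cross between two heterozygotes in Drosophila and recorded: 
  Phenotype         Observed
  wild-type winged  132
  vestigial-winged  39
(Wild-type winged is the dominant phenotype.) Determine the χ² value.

0.439

For a monohybrid cross between heterozygotes with complete dominance, the expected phenotypic ratio is 3:1.
Total ratio parts = 4. Expected numbers out of 171:
  wild-type winged: 171 × 3/4 = 128.25
  vestigial-winged: 171 × 1/4 = 42.75
χ² = Σ (O − E)² / E
  wild-type winged: (132 − 128.25)² / 128.25 = 0.1096
  vestigial-winged: (39 − 42.75)² / 42.75 = 0.3289
χ² = 0.1096 + 0.3289 = 0.4385 ≈ 0.439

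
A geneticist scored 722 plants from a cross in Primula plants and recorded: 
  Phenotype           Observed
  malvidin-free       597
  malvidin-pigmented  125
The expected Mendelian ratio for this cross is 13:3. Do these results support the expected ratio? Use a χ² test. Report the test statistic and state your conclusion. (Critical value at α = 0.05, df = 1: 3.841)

0.979; consistent

Under the 13:3 hypothesis (Σ ratio = 16, N = 722):
  malvidin-free: 722 × 13/16 = 586.625
  malvidin-pigmented: 722 × 3/16 = 135.375
χ² = Σ (O − E)² / E
  malvidin-free: (597 − 586.625)² / 586.625 = 0.1835
  malvidin-pigmented: (125 − 135.375)² / 135.375 = 0.7951
χ² = 0.1835 + 0.7951 = 0.9786 ≈ 0.979
Degrees of freedom = 2 − 1 = 1; critical value at α = 0.05 is 3.841.
Since 0.979 < 3.841, we fail to reject the null hypothesis — the data are consistent with the 13:3 ratio.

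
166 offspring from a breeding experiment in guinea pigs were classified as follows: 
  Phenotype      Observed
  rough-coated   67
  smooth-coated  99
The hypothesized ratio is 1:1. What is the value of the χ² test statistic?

Under the 1:1 hypothesis (Σ ratio = 2, N = 166):
  rough-coated: 166 × 1/2 = 83
  smooth-coated: 166 × 1/2 = 83
χ² = Σ (O − E)² / E
  rough-coated: (67 − 83)² / 83 = 3.0843
  smooth-coated: (99 − 83)² / 83 = 3.0843
χ² = 3.0843 + 3.0843 = 6.1686 ≈ 6.169

6.169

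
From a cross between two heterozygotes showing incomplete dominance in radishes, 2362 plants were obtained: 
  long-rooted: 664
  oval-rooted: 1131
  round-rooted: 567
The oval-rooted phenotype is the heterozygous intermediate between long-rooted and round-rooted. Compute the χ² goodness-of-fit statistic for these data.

12.201

With incomplete dominance, a heterozygote × heterozygote cross gives a 1:2:1 phenotypic ratio.
Expected counts for N = 2362 under a 1:2:1 ratio (total parts = 4):
  long-rooted: 2362 × 1/4 = 590.5
  oval-rooted: 2362 × 2/4 = 1181
  round-rooted: 2362 × 1/4 = 590.5
χ² = Σ (O − E)² / E
  long-rooted: (664 − 590.5)² / 590.5 = 9.1486
  oval-rooted: (1131 − 1181)² / 1181 = 2.1169
  round-rooted: (567 − 590.5)² / 590.5 = 0.9352
χ² = 9.1486 + 2.1169 + 0.9352 = 12.2007 ≈ 12.201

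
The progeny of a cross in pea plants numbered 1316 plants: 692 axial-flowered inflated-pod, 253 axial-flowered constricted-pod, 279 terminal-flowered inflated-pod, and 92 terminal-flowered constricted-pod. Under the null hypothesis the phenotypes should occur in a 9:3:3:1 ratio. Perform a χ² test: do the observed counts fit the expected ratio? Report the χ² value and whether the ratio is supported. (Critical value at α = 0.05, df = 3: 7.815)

Under the 9:3:3:1 hypothesis (Σ ratio = 16, N = 1316):
  axial-flowered inflated-pod: 1316 × 9/16 = 740.25
  axial-flowered constricted-pod: 1316 × 3/16 = 246.75
  terminal-flowered inflated-pod: 1316 × 3/16 = 246.75
  terminal-flowered constricted-pod: 1316 × 1/16 = 82.25
χ² = Σ (O − E)² / E
  axial-flowered inflated-pod: (692 − 740.25)² / 740.25 = 3.1450
  axial-flowered constricted-pod: (253 − 246.75)² / 246.75 = 0.1583
  terminal-flowered inflated-pod: (279 − 246.75)² / 246.75 = 4.2150
  terminal-flowered constricted-pod: (92 − 82.25)² / 82.25 = 1.1558
χ² = 3.1450 + 0.1583 + 4.2150 + 1.1558 = 8.6741 ≈ 8.674
Degrees of freedom = 4 − 1 = 3; critical value at α = 0.05 is 7.815.
Since 8.674 > 7.815, we reject the null hypothesis — the data do not fit the 9:3:3:1 ratio.

8.674; not consistent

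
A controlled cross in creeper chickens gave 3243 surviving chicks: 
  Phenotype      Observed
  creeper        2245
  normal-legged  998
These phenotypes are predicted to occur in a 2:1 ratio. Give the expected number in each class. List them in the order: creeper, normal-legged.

2162, 1081

Under the 2:1 hypothesis (Σ ratio = 3, N = 3243):
  creeper: 3243 × 2/3 = 2162
  normal-legged: 3243 × 1/3 = 1081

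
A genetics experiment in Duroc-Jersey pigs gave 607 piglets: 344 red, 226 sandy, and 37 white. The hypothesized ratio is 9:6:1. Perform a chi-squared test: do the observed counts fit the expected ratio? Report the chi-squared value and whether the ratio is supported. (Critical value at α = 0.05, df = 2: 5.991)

0.054; consistent

Expected counts for N = 607 under a 9:6:1 ratio (total parts = 16):
  red: 607 × 9/16 = 341.4375
  sandy: 607 × 6/16 = 227.625
  white: 607 × 1/16 = 37.9375
χ² = Σ (O − E)² / E
  red: (344 − 341.4375)² / 341.4375 = 0.0192
  sandy: (226 − 227.625)² / 227.625 = 0.0116
  white: (37 − 37.9375)² / 37.9375 = 0.0232
χ² = 0.0192 + 0.0116 + 0.0232 = 0.054
Degrees of freedom = 3 − 1 = 2; critical value at α = 0.05 is 5.991.
Since 0.054 < 5.991, we fail to reject the null hypothesis — the data are consistent with the 9:6:1 ratio.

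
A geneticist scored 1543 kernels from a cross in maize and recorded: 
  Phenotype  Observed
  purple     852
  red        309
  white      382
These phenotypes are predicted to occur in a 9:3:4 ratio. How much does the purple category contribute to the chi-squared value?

0.293

The 9:3:4 ratio has 16 parts, so with N = 1543 the expected counts are:
  purple: 1543 × 9/16 = 867.9375
  red: 1543 × 3/16 = 289.3125
  white: 1543 × 4/16 = 385.75
Contribution of purple: (852 − 867.9375)² / 867.9375 = 0.2927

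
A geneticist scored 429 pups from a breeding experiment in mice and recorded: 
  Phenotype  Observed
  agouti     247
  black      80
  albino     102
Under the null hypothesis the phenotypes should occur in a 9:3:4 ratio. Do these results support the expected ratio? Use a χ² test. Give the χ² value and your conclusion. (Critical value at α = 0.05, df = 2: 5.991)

Under the 9:3:4 hypothesis (Σ ratio = 16, N = 429):
  agouti: 429 × 9/16 = 241.3125
  black: 429 × 3/16 = 80.4375
  albino: 429 × 4/16 = 107.25
χ² = Σ (O − E)² / E
  agouti: (247 − 241.3125)² / 241.3125 = 0.1340
  black: (80 − 80.4375)² / 80.4375 = 0.0024
  albino: (102 − 107.25)² / 107.25 = 0.2570
χ² = 0.1340 + 0.0024 + 0.2570 = 0.3934 ≈ 0.393
Degrees of freedom = 3 − 1 = 2; critical value at α = 0.05 is 5.991.
Since 0.393 < 5.991, we fail to reject the null hypothesis — the data are consistent with the 9:3:4 ratio.

0.393; consistent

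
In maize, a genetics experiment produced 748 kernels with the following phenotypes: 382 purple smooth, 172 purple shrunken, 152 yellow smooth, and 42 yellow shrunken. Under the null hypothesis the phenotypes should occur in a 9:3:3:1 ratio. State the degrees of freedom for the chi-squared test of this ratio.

A goodness-of-fit test with 4 phenotype classes has df = 4 − 1 = 3.

3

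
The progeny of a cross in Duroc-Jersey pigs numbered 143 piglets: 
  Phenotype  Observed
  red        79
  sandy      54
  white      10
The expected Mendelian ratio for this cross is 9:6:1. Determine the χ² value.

0.155

Expected counts for N = 143 under a 9:6:1 ratio (total parts = 16):
  red: 143 × 9/16 = 80.4375
  sandy: 143 × 6/16 = 53.625
  white: 143 × 1/16 = 8.9375
χ² = Σ (O − E)² / E
  red: (79 − 80.4375)² / 80.4375 = 0.0257
  sandy: (54 − 53.625)² / 53.625 = 0.0026
  white: (10 − 8.9375)² / 8.9375 = 0.1263
χ² = 0.0257 + 0.0026 + 0.1263 = 0.1546 ≈ 0.155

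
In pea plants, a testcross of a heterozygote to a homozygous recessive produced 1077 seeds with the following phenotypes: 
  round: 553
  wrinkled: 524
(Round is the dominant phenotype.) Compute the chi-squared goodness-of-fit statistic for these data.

0.781

A testcross of a heterozygote (Aa × aa) gives a 1:1 phenotypic ratio.
The 1:1 ratio has 2 parts, so with N = 1077 the expected counts are:
  round: 1077 × 1/2 = 538.5
  wrinkled: 1077 × 1/2 = 538.5
χ² = Σ (O − E)² / E
  round: (553 − 538.5)² / 538.5 = 0.3904
  wrinkled: (524 − 538.5)² / 538.5 = 0.3904
χ² = 0.3904 + 0.3904 = 0.7808 ≈ 0.781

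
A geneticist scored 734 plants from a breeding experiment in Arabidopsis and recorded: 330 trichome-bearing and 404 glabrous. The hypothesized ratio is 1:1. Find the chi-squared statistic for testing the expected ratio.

7.460

Expected counts for N = 734 under a 1:1 ratio (total parts = 2):
  trichome-bearing: 734 × 1/2 = 367
  glabrous: 734 × 1/2 = 367
χ² = Σ (O − E)² / E
  trichome-bearing: (330 − 367)² / 367 = 3.7302
  glabrous: (404 − 367)² / 367 = 3.7302
χ² = 3.7302 + 3.7302 = 7.4604 ≈ 7.460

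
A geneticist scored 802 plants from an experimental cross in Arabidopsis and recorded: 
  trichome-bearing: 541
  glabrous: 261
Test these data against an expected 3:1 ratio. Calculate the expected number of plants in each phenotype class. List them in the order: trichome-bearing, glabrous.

601.5, 200.5

Expected counts for N = 802 under a 3:1 ratio (total parts = 4):
  trichome-bearing: 802 × 3/4 = 601.5
  glabrous: 802 × 1/4 = 200.5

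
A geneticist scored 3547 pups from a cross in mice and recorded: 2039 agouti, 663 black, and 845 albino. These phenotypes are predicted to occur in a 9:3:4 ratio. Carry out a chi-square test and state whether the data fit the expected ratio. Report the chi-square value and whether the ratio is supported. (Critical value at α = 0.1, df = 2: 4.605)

2.934; consistent

Under the 9:3:4 hypothesis (Σ ratio = 16, N = 3547):
  agouti: 3547 × 9/16 = 1995.1875
  black: 3547 × 3/16 = 665.0625
  albino: 3547 × 4/16 = 886.75
χ² = Σ (O − E)² / E
  agouti: (2039 − 1995.1875)² / 1995.1875 = 0.9621
  black: (663 − 665.0625)² / 665.0625 = 0.0064
  albino: (845 − 886.75)² / 886.75 = 1.9657
χ² = 0.9621 + 0.0064 + 1.9657 = 2.9342 ≈ 2.934
Degrees of freedom = 3 − 1 = 2; critical value at α = 0.1 is 4.605.
Since 2.934 < 4.605, we fail to reject the null hypothesis — the data are consistent with the 9:3:4 ratio.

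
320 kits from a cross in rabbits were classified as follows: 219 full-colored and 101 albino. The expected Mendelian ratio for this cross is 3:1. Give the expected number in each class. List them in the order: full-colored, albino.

Under the 3:1 hypothesis (Σ ratio = 4, N = 320):
  full-colored: 320 × 3/4 = 240
  albino: 320 × 1/4 = 80

240, 80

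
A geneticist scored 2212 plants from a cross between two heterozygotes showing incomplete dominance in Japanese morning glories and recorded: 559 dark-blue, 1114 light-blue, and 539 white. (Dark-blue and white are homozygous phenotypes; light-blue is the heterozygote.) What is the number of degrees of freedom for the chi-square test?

2

With incomplete dominance, a heterozygote × heterozygote cross gives a 1:2:1 phenotypic ratio.
A goodness-of-fit test with 3 phenotype classes has df = 3 − 1 = 2.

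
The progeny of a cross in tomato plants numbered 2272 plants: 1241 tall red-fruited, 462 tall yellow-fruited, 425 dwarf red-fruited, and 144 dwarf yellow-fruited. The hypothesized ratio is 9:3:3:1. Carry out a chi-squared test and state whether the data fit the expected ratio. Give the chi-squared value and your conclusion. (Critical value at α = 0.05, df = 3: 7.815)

4.144; consistent

The 9:3:3:1 ratio has 16 parts, so with N = 2272 the expected counts are:
  tall red-fruited: 2272 × 9/16 = 1278
  tall yellow-fruited: 2272 × 3/16 = 426
  dwarf red-fruited: 2272 × 3/16 = 426
  dwarf yellow-fruited: 2272 × 1/16 = 142
χ² = Σ (O − E)² / E
  tall red-fruited: (1241 − 1278)² / 1278 = 1.0712
  tall yellow-fruited: (462 − 426)² / 426 = 3.0423
  dwarf red-fruited: (425 − 426)² / 426 = 0.0023
  dwarf yellow-fruited: (144 − 142)² / 142 = 0.0282
χ² = 1.0712 + 3.0423 + 0.0023 + 0.0282 = 4.144
Degrees of freedom = 4 − 1 = 3; critical value at α = 0.05 is 7.815.
Since 4.144 < 7.815, we fail to reject the null hypothesis — the data are consistent with the 9:3:3:1 ratio.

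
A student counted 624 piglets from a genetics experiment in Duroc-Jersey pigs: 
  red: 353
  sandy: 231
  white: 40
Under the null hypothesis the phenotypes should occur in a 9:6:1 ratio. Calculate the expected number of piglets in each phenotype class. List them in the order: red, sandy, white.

Total ratio parts = 16. Expected numbers out of 624:
  red: 624 × 9/16 = 351
  sandy: 624 × 6/16 = 234
  white: 624 × 1/16 = 39

351, 234, 39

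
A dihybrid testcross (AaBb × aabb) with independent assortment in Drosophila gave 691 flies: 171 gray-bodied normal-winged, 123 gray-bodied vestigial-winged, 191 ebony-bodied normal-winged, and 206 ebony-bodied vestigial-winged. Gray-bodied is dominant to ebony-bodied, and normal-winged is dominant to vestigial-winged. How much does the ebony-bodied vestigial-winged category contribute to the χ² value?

A dihybrid testcross with independent assortment gives a 1:1:1:1 ratio.
The 1:1:1:1 ratio has 4 parts, so with N = 691 the expected counts are:
  gray-bodied normal-winged: 691 × 1/4 = 172.75
  gray-bodied vestigial-winged: 691 × 1/4 = 172.75
  ebony-bodied normal-winged: 691 × 1/4 = 172.75
  ebony-bodied vestigial-winged: 691 × 1/4 = 172.75
Contribution of ebony-bodied vestigial-winged: (206 − 172.75)² / 172.75 = 6.3998

6.400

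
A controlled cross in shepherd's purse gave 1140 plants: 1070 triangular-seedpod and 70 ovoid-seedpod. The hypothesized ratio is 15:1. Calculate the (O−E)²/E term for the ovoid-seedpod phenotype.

0.022

Expected counts for N = 1140 under a 15:1 ratio (total parts = 16):
  triangular-seedpod: 1140 × 15/16 = 1068.75
  ovoid-seedpod: 1140 × 1/16 = 71.25
Contribution of ovoid-seedpod: (70 − 71.25)² / 71.25 = 0.0219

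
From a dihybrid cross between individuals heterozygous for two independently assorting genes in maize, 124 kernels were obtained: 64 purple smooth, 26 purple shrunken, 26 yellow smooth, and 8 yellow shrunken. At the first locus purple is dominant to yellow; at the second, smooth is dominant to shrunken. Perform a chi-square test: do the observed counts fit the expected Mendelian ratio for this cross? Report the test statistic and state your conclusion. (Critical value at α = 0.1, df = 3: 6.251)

1.133; consistent

A dihybrid F₂ with independent assortment and complete dominance at both loci gives a 9:3:3:1 phenotypic ratio.
Expected counts for N = 124 under a 9:3:3:1 ratio (total parts = 16):
  purple smooth: 124 × 9/16 = 69.75
  purple shrunken: 124 × 3/16 = 23.25
  yellow smooth: 124 × 3/16 = 23.25
  yellow shrunken: 124 × 1/16 = 7.75
χ² = Σ (O − E)² / E
  purple smooth: (64 − 69.75)² / 69.75 = 0.4740
  purple shrunken: (26 − 23.25)² / 23.25 = 0.3253
  yellow smooth: (26 − 23.25)² / 23.25 = 0.3253
  yellow shrunken: (8 − 7.75)² / 7.75 = 0.0081
χ² = 0.4740 + 0.3253 + 0.3253 + 0.0081 = 1.1327 ≈ 1.133
Degrees of freedom = 4 − 1 = 3; critical value at α = 0.1 is 6.251.
Since 1.133 < 6.251, we fail to reject the null hypothesis — the data are consistent with the 9:3:3:1 ratio.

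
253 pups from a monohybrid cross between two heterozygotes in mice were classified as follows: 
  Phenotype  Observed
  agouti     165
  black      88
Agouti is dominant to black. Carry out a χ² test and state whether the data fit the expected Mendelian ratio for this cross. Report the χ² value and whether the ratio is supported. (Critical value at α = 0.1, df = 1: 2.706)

For a monohybrid cross between heterozygotes with complete dominance, the expected phenotypic ratio is 3:1.
Total ratio parts = 4. Expected numbers out of 253:
  agouti: 253 × 3/4 = 189.75
  black: 253 × 1/4 = 63.25
χ² = Σ (O − E)² / E
  agouti: (165 − 189.75)² / 189.75 = 3.2283
  black: (88 − 63.25)² / 63.25 = 9.6848
χ² = 3.2283 + 9.6848 = 12.9131 ≈ 12.913
Degrees of freedom = 2 − 1 = 1; critical value at α = 0.1 is 2.706.
Since 12.913 > 2.706, we reject the null hypothesis — the data do not fit the 3:1 ratio.

12.913; not consistent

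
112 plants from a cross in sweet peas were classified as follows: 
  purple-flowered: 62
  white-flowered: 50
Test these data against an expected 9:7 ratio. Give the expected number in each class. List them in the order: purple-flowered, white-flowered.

63, 49

The 9:7 ratio has 16 parts, so with N = 112 the expected counts are:
  purple-flowered: 112 × 9/16 = 63
  white-flowered: 112 × 7/16 = 49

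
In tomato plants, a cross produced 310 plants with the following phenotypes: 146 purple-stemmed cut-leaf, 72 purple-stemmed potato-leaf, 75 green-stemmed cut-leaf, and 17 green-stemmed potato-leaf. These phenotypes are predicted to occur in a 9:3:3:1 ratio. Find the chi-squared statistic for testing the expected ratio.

13.120

The 9:3:3:1 ratio has 16 parts, so with N = 310 the expected counts are:
  purple-stemmed cut-leaf: 310 × 9/16 = 174.375
  purple-stemmed potato-leaf: 310 × 3/16 = 58.125
  green-stemmed cut-leaf: 310 × 3/16 = 58.125
  green-stemmed potato-leaf: 310 × 1/16 = 19.375
χ² = Σ (O − E)² / E
  purple-stemmed cut-leaf: (146 − 174.375)² / 174.375 = 4.6173
  purple-stemmed potato-leaf: (72 − 58.125)² / 58.125 = 3.3121
  green-stemmed cut-leaf: (75 − 58.125)² / 58.125 = 4.8992
  green-stemmed potato-leaf: (17 − 19.375)² / 19.375 = 0.2911
χ² = 4.6173 + 3.3121 + 4.8992 + 0.2911 = 13.1197 ≈ 13.120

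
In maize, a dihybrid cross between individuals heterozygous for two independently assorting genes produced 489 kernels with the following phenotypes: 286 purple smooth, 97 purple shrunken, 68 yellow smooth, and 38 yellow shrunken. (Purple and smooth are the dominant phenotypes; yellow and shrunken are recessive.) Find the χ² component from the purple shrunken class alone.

A dihybrid F₂ with independent assortment and complete dominance at both loci gives a 9:3:3:1 phenotypic ratio.
Expected counts for N = 489 under a 9:3:3:1 ratio (total parts = 16):
  purple smooth: 489 × 9/16 = 275.0625
  purple shrunken: 489 × 3/16 = 91.6875
  yellow smooth: 489 × 3/16 = 91.6875
  yellow shrunken: 489 × 1/16 = 30.5625
Contribution of purple shrunken: (97 − 91.6875)² / 91.6875 = 0.3078

0.308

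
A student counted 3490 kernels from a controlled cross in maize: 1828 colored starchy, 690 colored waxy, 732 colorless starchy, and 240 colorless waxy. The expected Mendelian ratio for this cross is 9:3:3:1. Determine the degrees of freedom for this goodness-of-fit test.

A goodness-of-fit test with 4 phenotype classes has df = 4 − 1 = 3.

3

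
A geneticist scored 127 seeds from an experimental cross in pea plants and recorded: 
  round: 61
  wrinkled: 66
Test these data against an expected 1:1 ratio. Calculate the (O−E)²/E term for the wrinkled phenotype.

0.098

Expected counts for N = 127 under a 1:1 ratio (total parts = 2):
  round: 127 × 1/2 = 63.5
  wrinkled: 127 × 1/2 = 63.5
Contribution of wrinkled: (66 − 63.5)² / 63.5 = 0.0984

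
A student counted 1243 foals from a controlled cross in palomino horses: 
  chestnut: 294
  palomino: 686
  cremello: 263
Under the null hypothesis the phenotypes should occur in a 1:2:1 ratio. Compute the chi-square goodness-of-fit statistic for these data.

14.934

Total ratio parts = 4. Expected numbers out of 1243:
  chestnut: 1243 × 1/4 = 310.75
  palomino: 1243 × 2/4 = 621.5
  cremello: 1243 × 1/4 = 310.75
χ² = Σ (O − E)² / E
  chestnut: (294 − 310.75)² / 310.75 = 0.9029
  palomino: (686 − 621.5)² / 621.5 = 6.6939
  cremello: (263 − 310.75)² / 310.75 = 7.3373
χ² = 0.9029 + 6.6939 + 7.3373 = 14.9341 ≈ 14.934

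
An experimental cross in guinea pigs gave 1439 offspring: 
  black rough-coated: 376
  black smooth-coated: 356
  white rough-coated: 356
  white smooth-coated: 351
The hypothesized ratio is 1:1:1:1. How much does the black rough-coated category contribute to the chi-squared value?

0.734

Expected counts for N = 1439 under a 1:1:1:1 ratio (total parts = 4):
  black rough-coated: 1439 × 1/4 = 359.75
  black smooth-coated: 1439 × 1/4 = 359.75
  white rough-coated: 1439 × 1/4 = 359.75
  white smooth-coated: 1439 × 1/4 = 359.75
Contribution of black rough-coated: (376 − 359.75)² / 359.75 = 0.7340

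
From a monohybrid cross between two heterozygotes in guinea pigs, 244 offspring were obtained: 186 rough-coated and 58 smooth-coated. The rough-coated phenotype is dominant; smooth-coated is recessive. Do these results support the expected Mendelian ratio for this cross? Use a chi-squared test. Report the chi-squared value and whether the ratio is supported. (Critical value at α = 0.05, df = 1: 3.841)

For a monohybrid cross between heterozygotes with complete dominance, the expected phenotypic ratio is 3:1.
Under the 3:1 hypothesis (Σ ratio = 4, N = 244):
  rough-coated: 244 × 3/4 = 183
  smooth-coated: 244 × 1/4 = 61
χ² = Σ (O − E)² / E
  rough-coated: (186 − 183)² / 183 = 0.0492
  smooth-coated: (58 − 61)² / 61 = 0.1475
χ² = 0.0492 + 0.1475 = 0.1967 ≈ 0.197
Degrees of freedom = 2 − 1 = 1; critical value at α = 0.05 is 3.841.
Since 0.197 < 3.841, we fail to reject the null hypothesis — the data are consistent with the 3:1 ratio.

0.197; consistent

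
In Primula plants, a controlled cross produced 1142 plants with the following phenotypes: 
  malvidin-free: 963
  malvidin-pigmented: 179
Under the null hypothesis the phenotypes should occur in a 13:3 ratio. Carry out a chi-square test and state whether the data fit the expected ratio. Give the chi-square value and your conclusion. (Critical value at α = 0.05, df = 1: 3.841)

Expected counts for N = 1142 under a 13:3 ratio (total parts = 16):
  malvidin-free: 1142 × 13/16 = 927.875
  malvidin-pigmented: 1142 × 3/16 = 214.125
χ² = Σ (O − E)² / E
  malvidin-free: (963 − 927.875)² / 927.875 = 1.3297
  malvidin-pigmented: (179 − 214.125)² / 214.125 = 5.7619
χ² = 1.3297 + 5.7619 = 7.0916 ≈ 7.092
Degrees of freedom = 2 − 1 = 1; critical value at α = 0.05 is 3.841.
Since 7.092 > 3.841, we reject the null hypothesis — the data do not fit the 13:3 ratio.

7.092; not consistent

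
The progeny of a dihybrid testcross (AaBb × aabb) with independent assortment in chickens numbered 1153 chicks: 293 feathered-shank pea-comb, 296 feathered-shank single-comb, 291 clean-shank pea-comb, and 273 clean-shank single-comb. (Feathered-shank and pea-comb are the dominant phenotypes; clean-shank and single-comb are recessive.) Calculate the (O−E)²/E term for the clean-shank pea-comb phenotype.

0.026

A dihybrid testcross with independent assortment gives a 1:1:1:1 ratio.
Under the 1:1:1:1 hypothesis (Σ ratio = 4, N = 1153):
  feathered-shank pea-comb: 1153 × 1/4 = 288.25
  feathered-shank single-comb: 1153 × 1/4 = 288.25
  clean-shank pea-comb: 1153 × 1/4 = 288.25
  clean-shank single-comb: 1153 × 1/4 = 288.25
Contribution of clean-shank pea-comb: (291 − 288.25)² / 288.25 = 0.0262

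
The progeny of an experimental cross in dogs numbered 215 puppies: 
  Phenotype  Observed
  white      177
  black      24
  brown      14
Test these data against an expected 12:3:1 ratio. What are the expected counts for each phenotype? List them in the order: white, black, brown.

161.25, 40.3125, 13.4375

Expected counts for N = 215 under a 12:3:1 ratio (total parts = 16):
  white: 215 × 12/16 = 161.25
  black: 215 × 3/16 = 40.3125
  brown: 215 × 1/16 = 13.4375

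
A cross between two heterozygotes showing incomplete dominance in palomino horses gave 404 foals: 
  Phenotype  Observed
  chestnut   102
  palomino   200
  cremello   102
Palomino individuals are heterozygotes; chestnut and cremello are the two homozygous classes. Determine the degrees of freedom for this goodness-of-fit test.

With incomplete dominance, a heterozygote × heterozygote cross gives a 1:2:1 phenotypic ratio.
A goodness-of-fit test with 3 phenotype classes has df = 3 − 1 = 2.

2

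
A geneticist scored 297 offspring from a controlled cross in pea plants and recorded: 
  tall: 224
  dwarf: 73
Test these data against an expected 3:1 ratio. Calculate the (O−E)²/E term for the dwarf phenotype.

0.021

The 3:1 ratio has 4 parts, so with N = 297 the expected counts are:
  tall: 297 × 3/4 = 222.75
  dwarf: 297 × 1/4 = 74.25
Contribution of dwarf: (73 − 74.25)² / 74.25 = 0.0210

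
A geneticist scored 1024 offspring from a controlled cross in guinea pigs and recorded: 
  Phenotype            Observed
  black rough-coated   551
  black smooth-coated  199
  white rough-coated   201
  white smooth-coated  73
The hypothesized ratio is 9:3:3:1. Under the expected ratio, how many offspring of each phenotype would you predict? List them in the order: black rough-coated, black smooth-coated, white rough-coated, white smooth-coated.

The 9:3:3:1 ratio has 16 parts, so with N = 1024 the expected counts are:
  black rough-coated: 1024 × 9/16 = 576
  black smooth-coated: 1024 × 3/16 = 192
  white rough-coated: 1024 × 3/16 = 192
  white smooth-coated: 1024 × 1/16 = 64

576, 192, 192, 64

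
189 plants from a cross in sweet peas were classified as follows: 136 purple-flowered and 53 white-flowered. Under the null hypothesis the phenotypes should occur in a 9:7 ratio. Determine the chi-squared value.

18.949

Total ratio parts = 16. Expected numbers out of 189:
  purple-flowered: 189 × 9/16 = 106.3125
  white-flowered: 189 × 7/16 = 82.6875
χ² = Σ (O − E)² / E
  purple-flowered: (136 − 106.3125)² / 106.3125 = 8.2902
  white-flowered: (53 − 82.6875)² / 82.6875 = 10.6588
χ² = 8.2902 + 10.6588 = 18.949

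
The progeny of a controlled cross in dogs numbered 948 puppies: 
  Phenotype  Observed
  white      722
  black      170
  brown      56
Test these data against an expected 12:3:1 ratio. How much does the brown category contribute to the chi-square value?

Expected counts for N = 948 under a 12:3:1 ratio (total parts = 16):
  white: 948 × 12/16 = 711
  black: 948 × 3/16 = 177.75
  brown: 948 × 1/16 = 59.25
Contribution of brown: (56 − 59.25)² / 59.25 = 0.1783

0.178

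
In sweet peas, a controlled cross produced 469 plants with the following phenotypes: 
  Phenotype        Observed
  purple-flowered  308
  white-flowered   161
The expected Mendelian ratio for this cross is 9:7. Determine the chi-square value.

Total ratio parts = 16. Expected numbers out of 469:
  purple-flowered: 469 × 9/16 = 263.8125
  white-flowered: 469 × 7/16 = 205.1875
χ² = Σ (O − E)² / E
  purple-flowered: (308 − 263.8125)² / 263.8125 = 7.4012
  white-flowered: (161 − 205.1875)² / 205.1875 = 9.5159
χ² = 7.4012 + 9.5159 = 16.9171 ≈ 16.917

16.917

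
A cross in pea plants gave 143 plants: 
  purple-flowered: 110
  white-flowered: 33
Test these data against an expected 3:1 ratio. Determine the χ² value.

0.282

Under the 3:1 hypothesis (Σ ratio = 4, N = 143):
  purple-flowered: 143 × 3/4 = 107.25
  white-flowered: 143 × 1/4 = 35.75
χ² = Σ (O − E)² / E
  purple-flowered: (110 − 107.25)² / 107.25 = 0.0705
  white-flowered: (33 − 35.75)² / 35.75 = 0.2115
χ² = 0.0705 + 0.2115 = 0.282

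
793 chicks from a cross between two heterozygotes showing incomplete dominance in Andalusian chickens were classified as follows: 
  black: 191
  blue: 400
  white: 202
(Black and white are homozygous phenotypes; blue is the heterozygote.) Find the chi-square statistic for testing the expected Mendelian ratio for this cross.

With incomplete dominance, a heterozygote × heterozygote cross gives a 1:2:1 phenotypic ratio.
Expected counts for N = 793 under a 1:2:1 ratio (total parts = 4):
  black: 793 × 1/4 = 198.25
  blue: 793 × 2/4 = 396.5
  white: 793 × 1/4 = 198.25
χ² = Σ (O − E)² / E
  black: (191 − 198.25)² / 198.25 = 0.2651
  blue: (400 − 396.5)² / 396.5 = 0.0309
  white: (202 − 198.25)² / 198.25 = 0.0709
χ² = 0.2651 + 0.0309 + 0.0709 = 0.3669 ≈ 0.367

0.367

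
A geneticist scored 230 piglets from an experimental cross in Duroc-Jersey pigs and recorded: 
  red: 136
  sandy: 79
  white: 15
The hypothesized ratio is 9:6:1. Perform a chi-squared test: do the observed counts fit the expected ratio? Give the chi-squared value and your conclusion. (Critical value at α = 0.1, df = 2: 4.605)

0.976; consistent

Expected counts for N = 230 under a 9:6:1 ratio (total parts = 16):
  red: 230 × 9/16 = 129.375
  sandy: 230 × 6/16 = 86.25
  white: 230 × 1/16 = 14.375
χ² = Σ (O − E)² / E
  red: (136 − 129.375)² / 129.375 = 0.3393
  sandy: (79 − 86.25)² / 86.25 = 0.6094
  white: (15 − 14.375)² / 14.375 = 0.0272
χ² = 0.3393 + 0.6094 + 0.0272 = 0.9759 ≈ 0.976
Degrees of freedom = 3 − 1 = 2; critical value at α = 0.1 is 4.605.
Since 0.976 < 4.605, we fail to reject the null hypothesis — the data are consistent with the 9:6:1 ratio.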